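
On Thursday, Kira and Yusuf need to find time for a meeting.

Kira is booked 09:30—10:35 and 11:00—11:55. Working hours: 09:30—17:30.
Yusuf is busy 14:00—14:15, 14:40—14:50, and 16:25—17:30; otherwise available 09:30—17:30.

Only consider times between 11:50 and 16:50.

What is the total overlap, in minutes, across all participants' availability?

245 minutes

Kira free within 09:30–17:30: 10:35–11:00, 11:55–17:30.
Yusuf free within 09:30–17:30: 09:30–14:00, 14:15–14:40, 14:50–16:25.
Kira ∩ Yusuf: 10:35–11:00, 11:55–14:00, 14:15–14:40, 14:50–16:25.
Restricted to 11:50–16:50: 11:55–14:00, 14:15–14:40, 14:50–16:25.
Total common minutes: 125 + 25 + 95 = 245.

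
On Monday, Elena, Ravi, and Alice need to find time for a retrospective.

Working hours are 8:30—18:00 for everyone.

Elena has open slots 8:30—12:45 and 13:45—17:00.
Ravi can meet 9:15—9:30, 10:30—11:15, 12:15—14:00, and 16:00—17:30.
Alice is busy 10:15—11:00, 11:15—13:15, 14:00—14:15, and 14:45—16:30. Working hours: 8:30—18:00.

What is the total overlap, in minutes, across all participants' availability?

Alice free within 08:30–18:00: 08:30–10:15, 11:00–11:15, 13:15–14:00, 14:15–14:45, 16:30–18:00.
Elena ∩ Ravi: 09:15–09:30, 10:30–11:15, 12:15–12:45, 13:45–14:00, 16:00–17:00.
Elena ∩ Ravi ∩ Alice: 09:15–09:30, 11:00–11:15, 13:45–14:00, 16:30–17:00.
Total common minutes: 15 + 15 + 15 + 30 = 75.

75 minutes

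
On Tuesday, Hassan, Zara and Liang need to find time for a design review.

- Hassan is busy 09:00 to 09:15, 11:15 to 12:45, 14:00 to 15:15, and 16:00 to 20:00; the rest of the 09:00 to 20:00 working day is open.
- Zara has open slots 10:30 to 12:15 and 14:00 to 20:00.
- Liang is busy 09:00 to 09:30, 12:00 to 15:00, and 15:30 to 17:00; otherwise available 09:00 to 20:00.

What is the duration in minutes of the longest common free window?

Hassan free within 09:00–20:00: 09:15–11:15, 12:45–14:00, 15:15–16:00.
Liang free within 09:00–20:00: 09:30–12:00, 15:00–15:30, 17:00–20:00.
Hassan ∩ Zara: 10:30–11:15, 15:15–16:00.
Hassan ∩ Zara ∩ Liang: 10:30–11:15, 15:15–15:30.
Common window lengths: 45, 15 min; longest is 45.

45 minutes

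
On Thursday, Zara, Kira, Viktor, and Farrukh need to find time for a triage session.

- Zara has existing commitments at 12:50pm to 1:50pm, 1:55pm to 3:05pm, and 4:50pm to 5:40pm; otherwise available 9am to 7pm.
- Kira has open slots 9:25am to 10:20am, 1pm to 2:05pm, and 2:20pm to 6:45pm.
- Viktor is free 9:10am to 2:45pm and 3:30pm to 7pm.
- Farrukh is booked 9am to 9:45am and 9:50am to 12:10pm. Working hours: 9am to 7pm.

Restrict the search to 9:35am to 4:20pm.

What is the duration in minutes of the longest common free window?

Zara free within 09:00–19:00: 09:00–12:50, 13:50–13:55, 15:05–16:50, 17:40–19:00.
Farrukh free within 09:00–19:00: 09:45–09:50, 12:10–19:00.
Zara ∩ Kira: 09:25–10:20, 13:50–13:55, 15:05–16:50, 17:40–18:45.
Zara ∩ Kira ∩ Viktor: 09:25–10:20, 13:50–13:55, 15:30–16:50, 17:40–18:45.
Zara ∩ Kira ∩ Viktor ∩ Farrukh: 09:45–09:50, 13:50–13:55, 15:30–16:50, 17:40–18:45.
Restricted to 09:35–16:20: 09:45–09:50, 13:50–13:55, 15:30–16:20.
Common window lengths: 5, 5, 50 min; longest is 50.

50 minutes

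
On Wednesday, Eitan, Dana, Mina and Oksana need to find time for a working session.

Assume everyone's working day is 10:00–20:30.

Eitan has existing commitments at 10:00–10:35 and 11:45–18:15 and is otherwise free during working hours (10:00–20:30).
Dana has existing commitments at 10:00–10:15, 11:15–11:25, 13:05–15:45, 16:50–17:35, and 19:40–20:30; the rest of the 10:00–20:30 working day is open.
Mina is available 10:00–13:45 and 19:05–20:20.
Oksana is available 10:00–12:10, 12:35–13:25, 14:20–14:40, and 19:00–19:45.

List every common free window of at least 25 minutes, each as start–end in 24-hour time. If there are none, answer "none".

Eitan free within 10:00–20:30: 10:35–11:45, 18:15–20:30.
Dana free within 10:00–20:30: 10:15–11:15, 11:25–13:05, 15:45–16:50, 17:35–19:40.
Eitan ∩ Dana: 10:35–11:15, 11:25–11:45, 18:15–19:40.
Eitan ∩ Dana ∩ Mina: 10:35–11:15, 11:25–11:45, 19:05–19:40.
Eitan ∩ Dana ∩ Mina ∩ Oksana: 10:35–11:15, 11:25–11:45, 19:05–19:40.
Windows ≥ 25 min: 10:35–11:15, 19:05–19:40.

10:35–11:15, 19:05–19:40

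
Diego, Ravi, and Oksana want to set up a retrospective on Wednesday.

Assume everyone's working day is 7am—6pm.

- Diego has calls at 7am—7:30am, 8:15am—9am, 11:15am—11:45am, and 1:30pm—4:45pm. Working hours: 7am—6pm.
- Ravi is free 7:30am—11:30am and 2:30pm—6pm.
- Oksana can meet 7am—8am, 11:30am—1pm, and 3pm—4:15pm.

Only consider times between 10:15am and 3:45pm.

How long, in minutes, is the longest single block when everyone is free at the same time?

0 minutes

Diego free within 07:00–18:00: 07:30–08:15, 09:00–11:15, 11:45–13:30, 16:45–18:00.
Diego ∩ Ravi: 07:30–08:15, 09:00–11:15, 16:45–18:00.
Diego ∩ Ravi ∩ Oksana: 07:30–08:00.
Restricted to 10:15–15:45: (none).
No common window.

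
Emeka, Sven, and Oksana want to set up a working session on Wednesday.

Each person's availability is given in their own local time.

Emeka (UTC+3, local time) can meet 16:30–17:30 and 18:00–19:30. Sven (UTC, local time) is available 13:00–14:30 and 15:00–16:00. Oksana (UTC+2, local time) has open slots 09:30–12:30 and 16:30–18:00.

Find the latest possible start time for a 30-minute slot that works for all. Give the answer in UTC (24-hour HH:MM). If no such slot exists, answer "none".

Emeka → UTC: 13:30–14:30, 15:00–16:30.
Sven → UTC: 13:00–14:30, 15:00–16:00.
Oksana → UTC: 07:30–10:30, 14:30–16:00.
Emeka ∩ Sven: 13:30–14:30, 15:00–16:00.
Emeka ∩ Sven ∩ Oksana: 15:00–16:00.
Windows ≥ 30 min: 15:00–16:00.
Latest start in the last window 15:00–16:00 is 16:00 − 30 min = 15:30.

15:30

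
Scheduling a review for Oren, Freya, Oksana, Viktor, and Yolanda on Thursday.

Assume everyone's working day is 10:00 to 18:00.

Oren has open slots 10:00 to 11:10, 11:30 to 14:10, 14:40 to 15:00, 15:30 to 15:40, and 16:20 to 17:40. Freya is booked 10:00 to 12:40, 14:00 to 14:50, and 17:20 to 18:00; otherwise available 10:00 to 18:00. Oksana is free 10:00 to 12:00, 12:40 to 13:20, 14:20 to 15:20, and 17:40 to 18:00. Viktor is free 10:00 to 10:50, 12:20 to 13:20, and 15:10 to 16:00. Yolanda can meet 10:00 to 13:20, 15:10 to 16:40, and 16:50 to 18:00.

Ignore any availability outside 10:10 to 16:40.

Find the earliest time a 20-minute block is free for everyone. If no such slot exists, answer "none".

12:40

Freya free within 10:00–18:00: 12:40–14:00, 14:50–17:20.
Oren ∩ Freya: 12:40–14:00, 14:50–15:00, 15:30–15:40, 16:20–17:20.
Oren ∩ Freya ∩ Oksana: 12:40–13:20, 14:50–15:00.
Oren ∩ Freya ∩ Oksana ∩ Viktor: 12:40–13:20.
Oren ∩ Freya ∩ Oksana ∩ Viktor ∩ Yolanda: 12:40–13:20.
Restricted to 10:10–16:40: 12:40–13:20.
Windows ≥ 20 min: 12:40–13:20.
Earliest such window starts at 12:40.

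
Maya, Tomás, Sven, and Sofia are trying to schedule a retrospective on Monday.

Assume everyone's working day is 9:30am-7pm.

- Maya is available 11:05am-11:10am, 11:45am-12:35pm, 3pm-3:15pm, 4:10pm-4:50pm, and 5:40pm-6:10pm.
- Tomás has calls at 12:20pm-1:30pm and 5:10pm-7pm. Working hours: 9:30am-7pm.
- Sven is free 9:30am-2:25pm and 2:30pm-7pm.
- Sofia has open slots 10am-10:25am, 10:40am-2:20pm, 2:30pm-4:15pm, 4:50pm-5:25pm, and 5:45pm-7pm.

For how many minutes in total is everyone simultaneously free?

Tomás free within 09:30–19:00: 09:30–12:20, 13:30–17:10.
Maya ∩ Tomás: 11:05–11:10, 11:45–12:20, 15:00–15:15, 16:10–16:50.
Maya ∩ Tomás ∩ Sven: 11:05–11:10, 11:45–12:20, 15:00–15:15, 16:10–16:50.
Maya ∩ Tomás ∩ Sven ∩ Sofia: 11:05–11:10, 11:45–12:20, 15:00–15:15, 16:10–16:15.
Total common minutes: 5 + 35 + 15 + 5 = 60.

60 minutes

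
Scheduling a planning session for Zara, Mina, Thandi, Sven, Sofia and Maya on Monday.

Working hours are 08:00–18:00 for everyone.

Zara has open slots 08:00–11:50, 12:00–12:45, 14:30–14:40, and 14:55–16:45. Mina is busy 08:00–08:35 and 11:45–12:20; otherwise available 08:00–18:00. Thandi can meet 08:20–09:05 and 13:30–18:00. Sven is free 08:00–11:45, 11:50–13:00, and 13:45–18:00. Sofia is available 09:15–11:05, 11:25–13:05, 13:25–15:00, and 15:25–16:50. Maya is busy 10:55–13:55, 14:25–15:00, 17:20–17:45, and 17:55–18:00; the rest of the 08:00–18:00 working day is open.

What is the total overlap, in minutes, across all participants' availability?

80 minutes

Mina free within 08:00–18:00: 08:35–11:45, 12:20–18:00.
Maya free within 08:00–18:00: 08:00–10:55, 13:55–14:25, 15:00–17:20, 17:45–17:55.
Zara ∩ Mina: 08:35–11:45, 12:20–12:45, 14:30–14:40, 14:55–16:45.
Zara ∩ Mina ∩ Thandi: 08:35–09:05, 14:30–14:40, 14:55–16:45.
Zara ∩ Mina ∩ Thandi ∩ Sven: 08:35–09:05, 14:30–14:40, 14:55–16:45.
Zara ∩ Mina ∩ Thandi ∩ Sven ∩ Sofia: 14:30–14:40, 14:55–15:00, 15:25–16:45.
Zara ∩ Mina ∩ Thandi ∩ Sven ∩ Sofia ∩ Maya: 15:25–16:45.
Total common minutes: 80.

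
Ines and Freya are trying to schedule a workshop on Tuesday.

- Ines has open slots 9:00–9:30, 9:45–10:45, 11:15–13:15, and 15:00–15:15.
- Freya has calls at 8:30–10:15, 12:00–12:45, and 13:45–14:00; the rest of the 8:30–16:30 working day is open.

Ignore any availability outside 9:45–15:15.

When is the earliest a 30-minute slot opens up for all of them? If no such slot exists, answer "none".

Freya free within 08:30–16:30: 10:15–12:00, 12:45–13:45, 14:00–16:30.
Ines ∩ Freya: 10:15–10:45, 11:15–12:00, 12:45–13:15, 15:00–15:15.
Restricted to 09:45–15:15: 10:15–10:45, 11:15–12:00, 12:45–13:15, 15:00–15:15.
Windows ≥ 30 min: 10:15–10:45, 11:15–12:00, 12:45–13:15.
Earliest such window starts at 10:15.

10:15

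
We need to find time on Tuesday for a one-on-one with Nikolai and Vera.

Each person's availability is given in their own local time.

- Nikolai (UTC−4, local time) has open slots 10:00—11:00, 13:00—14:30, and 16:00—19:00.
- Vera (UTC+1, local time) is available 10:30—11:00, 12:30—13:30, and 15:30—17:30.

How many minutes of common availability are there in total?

30 minutes

Nikolai → UTC: 14:00–15:00, 17:00–18:30, 20:00–23:00.
Vera → UTC: 09:30–10:00, 11:30–12:30, 14:30–16:30.
Nikolai ∩ Vera: 14:30–15:00.
Total common minutes: 30.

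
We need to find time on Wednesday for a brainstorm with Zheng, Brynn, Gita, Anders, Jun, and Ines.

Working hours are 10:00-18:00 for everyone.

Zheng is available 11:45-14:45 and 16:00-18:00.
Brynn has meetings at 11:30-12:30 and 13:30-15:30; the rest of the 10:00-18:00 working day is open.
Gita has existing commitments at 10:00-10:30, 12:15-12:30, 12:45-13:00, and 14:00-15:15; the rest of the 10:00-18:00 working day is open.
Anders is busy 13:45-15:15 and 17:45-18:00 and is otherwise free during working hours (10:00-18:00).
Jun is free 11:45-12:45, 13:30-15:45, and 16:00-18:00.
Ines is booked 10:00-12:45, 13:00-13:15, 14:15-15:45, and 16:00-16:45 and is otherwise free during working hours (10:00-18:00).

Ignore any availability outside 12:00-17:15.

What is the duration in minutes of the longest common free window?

Brynn free within 10:00–18:00: 10:00–11:30, 12:30–13:30, 15:30–18:00.
Gita free within 10:00–18:00: 10:30–12:15, 12:30–12:45, 13:00–14:00, 15:15–18:00.
Anders free within 10:00–18:00: 10:00–13:45, 15:15–17:45.
Ines free within 10:00–18:00: 12:45–13:00, 13:15–14:15, 15:45–16:00, 16:45–18:00.
Zheng ∩ Brynn: 12:30–13:30, 16:00–18:00.
Zheng ∩ Brynn ∩ Gita: 12:30–12:45, 13:00–13:30, 16:00–18:00.
Zheng ∩ Brynn ∩ Gita ∩ Anders: 12:30–12:45, 13:00–13:30, 16:00–17:45.
Zheng ∩ Brynn ∩ Gita ∩ Anders ∩ Jun: 12:30–12:45, 16:00–17:45.
Zheng ∩ Brynn ∩ Gita ∩ Anders ∩ Jun ∩ Ines: 16:45–17:45.
Restricted to 12:00–17:15: 16:45–17:15.
Single common window of 30 minutes.

30 minutes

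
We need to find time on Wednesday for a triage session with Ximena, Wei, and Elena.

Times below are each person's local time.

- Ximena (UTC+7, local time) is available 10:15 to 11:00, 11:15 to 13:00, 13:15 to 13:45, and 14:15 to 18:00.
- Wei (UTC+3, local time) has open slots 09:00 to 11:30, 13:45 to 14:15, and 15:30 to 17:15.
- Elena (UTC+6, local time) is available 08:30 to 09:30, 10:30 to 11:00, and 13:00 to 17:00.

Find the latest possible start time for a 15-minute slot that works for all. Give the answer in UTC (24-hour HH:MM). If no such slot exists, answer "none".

Ximena → UTC: 03:15–04:00, 04:15–06:00, 06:15–06:45, 07:15–11:00.
Wei → UTC: 06:00–08:30, 10:45–11:15, 12:30–14:15.
Elena → UTC: 02:30–03:30, 04:30–05:00, 07:00–11:00.
Ximena ∩ Wei: 06:15–06:45, 07:15–08:30, 10:45–11:00.
Ximena ∩ Wei ∩ Elena: 07:15–08:30, 10:45–11:00.
Windows ≥ 15 min: 07:15–08:30, 10:45–11:00.
Latest start in the last window 10:45–11:00 is 11:00 − 15 min = 10:45.

10:45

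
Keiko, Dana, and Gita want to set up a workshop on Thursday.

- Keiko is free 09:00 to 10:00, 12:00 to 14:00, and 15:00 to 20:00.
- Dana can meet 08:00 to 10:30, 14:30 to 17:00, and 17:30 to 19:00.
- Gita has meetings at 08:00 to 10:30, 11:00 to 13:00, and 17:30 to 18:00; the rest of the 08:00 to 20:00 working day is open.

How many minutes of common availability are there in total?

Gita free within 08:00–20:00: 10:30–11:00, 13:00–17:30, 18:00–20:00.
Keiko ∩ Dana: 09:00–10:00, 15:00–17:00, 17:30–19:00.
Keiko ∩ Dana ∩ Gita: 15:00–17:00, 18:00–19:00.
Total common minutes: 120 + 60 = 180.

180 minutes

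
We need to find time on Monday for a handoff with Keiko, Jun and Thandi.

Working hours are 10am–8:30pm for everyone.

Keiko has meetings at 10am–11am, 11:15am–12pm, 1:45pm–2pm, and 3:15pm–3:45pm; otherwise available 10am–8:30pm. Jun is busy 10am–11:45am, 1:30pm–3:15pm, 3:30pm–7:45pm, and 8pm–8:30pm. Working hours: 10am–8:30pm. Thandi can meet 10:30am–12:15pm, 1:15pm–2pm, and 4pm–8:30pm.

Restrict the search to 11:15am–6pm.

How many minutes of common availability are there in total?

Keiko free within 10:00–20:30: 11:00–11:15, 12:00–13:45, 14:00–15:15, 15:45–20:30.
Jun free within 10:00–20:30: 11:45–13:30, 15:15–15:30, 19:45–20:00.
Keiko ∩ Jun: 12:00–13:30, 19:45–20:00.
Keiko ∩ Jun ∩ Thandi: 12:00–12:15, 13:15–13:30, 19:45–20:00.
Restricted to 11:15–18:00: 12:00–12:15, 13:15–13:30.
Total common minutes: 15 + 15 = 30.

30 minutes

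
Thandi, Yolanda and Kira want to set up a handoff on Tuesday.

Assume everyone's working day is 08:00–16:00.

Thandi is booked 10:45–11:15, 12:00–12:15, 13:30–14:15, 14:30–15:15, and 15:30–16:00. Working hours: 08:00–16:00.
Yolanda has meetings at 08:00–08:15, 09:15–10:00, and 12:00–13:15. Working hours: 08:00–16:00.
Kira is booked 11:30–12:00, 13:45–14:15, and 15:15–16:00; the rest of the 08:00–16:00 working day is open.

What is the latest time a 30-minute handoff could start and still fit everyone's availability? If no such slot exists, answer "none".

Thandi free within 08:00–16:00: 08:00–10:45, 11:15–12:00, 12:15–13:30, 14:15–14:30, 15:15–15:30.
Yolanda free within 08:00–16:00: 08:15–09:15, 10:00–12:00, 13:15–16:00.
Kira free within 08:00–16:00: 08:00–11:30, 12:00–13:45, 14:15–15:15.
Thandi ∩ Yolanda: 08:15–09:15, 10:00–10:45, 11:15–12:00, 13:15–13:30, 14:15–14:30, 15:15–15:30.
Thandi ∩ Yolanda ∩ Kira: 08:15–09:15, 10:00–10:45, 11:15–11:30, 13:15–13:30, 14:15–14:30.
Windows ≥ 30 min: 08:15–09:15, 10:00–10:45.
Latest start in the last window 10:00–10:45 is 10:45 − 30 min = 10:15.

10:15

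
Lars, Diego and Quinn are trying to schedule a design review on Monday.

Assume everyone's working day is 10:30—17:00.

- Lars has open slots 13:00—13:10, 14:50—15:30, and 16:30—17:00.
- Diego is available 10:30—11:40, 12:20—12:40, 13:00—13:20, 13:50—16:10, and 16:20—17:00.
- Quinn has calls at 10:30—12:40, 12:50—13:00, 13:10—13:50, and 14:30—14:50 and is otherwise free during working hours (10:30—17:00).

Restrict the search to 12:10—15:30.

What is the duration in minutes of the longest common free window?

40 minutes

Quinn free within 10:30–17:00: 12:40–12:50, 13:00–13:10, 13:50–14:30, 14:50–17:00.
Lars ∩ Diego: 13:00–13:10, 14:50–15:30, 16:30–17:00.
Lars ∩ Diego ∩ Quinn: 13:00–13:10, 14:50–15:30, 16:30–17:00.
Restricted to 12:10–15:30: 13:00–13:10, 14:50–15:30.
Common window lengths: 10, 40 min; longest is 40.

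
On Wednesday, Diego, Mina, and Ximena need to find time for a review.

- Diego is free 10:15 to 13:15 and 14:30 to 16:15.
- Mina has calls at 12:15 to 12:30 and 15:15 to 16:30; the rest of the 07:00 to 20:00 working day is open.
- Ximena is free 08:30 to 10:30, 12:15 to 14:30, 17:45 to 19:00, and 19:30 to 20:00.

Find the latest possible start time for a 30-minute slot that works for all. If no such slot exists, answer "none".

12:45

Mina free within 07:00–20:00: 07:00–12:15, 12:30–15:15, 16:30–20:00.
Diego ∩ Mina: 10:15–12:15, 12:30–13:15, 14:30–15:15.
Diego ∩ Mina ∩ Ximena: 10:15–10:30, 12:30–13:15.
Windows ≥ 30 min: 12:30–13:15.
Latest start in the last window 12:30–13:15 is 13:15 − 30 min = 12:45.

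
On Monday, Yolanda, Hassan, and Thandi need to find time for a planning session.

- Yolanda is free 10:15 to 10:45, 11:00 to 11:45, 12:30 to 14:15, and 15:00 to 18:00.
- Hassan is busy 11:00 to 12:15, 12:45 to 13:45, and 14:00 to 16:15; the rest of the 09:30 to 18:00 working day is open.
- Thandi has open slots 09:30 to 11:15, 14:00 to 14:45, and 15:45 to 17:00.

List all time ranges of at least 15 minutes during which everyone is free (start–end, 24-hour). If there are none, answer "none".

Hassan free within 09:30–18:00: 09:30–11:00, 12:15–12:45, 13:45–14:00, 16:15–18:00.
Yolanda ∩ Hassan: 10:15–10:45, 12:30–12:45, 13:45–14:00, 16:15–18:00.
Yolanda ∩ Hassan ∩ Thandi: 10:15–10:45, 16:15–17:00.
Windows ≥ 15 min: 10:15–10:45, 16:15–17:00.

10:15–10:45, 16:15–17:00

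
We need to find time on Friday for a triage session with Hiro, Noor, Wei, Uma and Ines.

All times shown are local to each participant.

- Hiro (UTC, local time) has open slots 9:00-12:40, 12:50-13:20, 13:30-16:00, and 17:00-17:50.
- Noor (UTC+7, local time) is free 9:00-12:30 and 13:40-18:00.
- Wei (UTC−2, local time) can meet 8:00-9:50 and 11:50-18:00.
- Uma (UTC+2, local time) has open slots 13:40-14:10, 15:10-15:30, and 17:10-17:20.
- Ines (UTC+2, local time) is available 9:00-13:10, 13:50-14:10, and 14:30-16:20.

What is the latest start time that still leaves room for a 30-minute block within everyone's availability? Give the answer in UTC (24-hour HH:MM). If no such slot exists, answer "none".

Hiro → UTC: 09:00–12:40, 12:50–13:20, 13:30–16:00, 17:00–17:50.
Noor → UTC: 02:00–05:30, 06:40–11:00.
Wei → UTC: 10:00–11:50, 13:50–20:00.
Uma → UTC: 11:40–12:10, 13:10–13:30, 15:10–15:20.
Ines → UTC: 07:00–11:10, 11:50–12:10, 12:30–14:20.
Hiro ∩ Noor: 09:00–11:00.
Hiro ∩ Noor ∩ Wei: 10:00–11:00.
Hiro ∩ Noor ∩ Wei ∩ Uma: (none).
Hiro ∩ Noor ∩ Wei ∩ Uma ∩ Ines: (none).
Windows ≥ 30 min: (none).

none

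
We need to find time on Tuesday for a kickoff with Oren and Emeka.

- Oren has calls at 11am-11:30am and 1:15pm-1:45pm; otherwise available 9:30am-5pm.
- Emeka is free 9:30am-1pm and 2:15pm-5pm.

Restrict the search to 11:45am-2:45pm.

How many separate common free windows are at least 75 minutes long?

Oren free within 09:30–17:00: 09:30–11:00, 11:30–13:15, 13:45–17:00.
Oren ∩ Emeka: 09:30–11:00, 11:30–13:00, 14:15–17:00.
Restricted to 11:45–14:45: 11:45–13:00, 14:15–14:45.
Windows ≥ 75 min: 11:45–13:00.
That's 1 window.

1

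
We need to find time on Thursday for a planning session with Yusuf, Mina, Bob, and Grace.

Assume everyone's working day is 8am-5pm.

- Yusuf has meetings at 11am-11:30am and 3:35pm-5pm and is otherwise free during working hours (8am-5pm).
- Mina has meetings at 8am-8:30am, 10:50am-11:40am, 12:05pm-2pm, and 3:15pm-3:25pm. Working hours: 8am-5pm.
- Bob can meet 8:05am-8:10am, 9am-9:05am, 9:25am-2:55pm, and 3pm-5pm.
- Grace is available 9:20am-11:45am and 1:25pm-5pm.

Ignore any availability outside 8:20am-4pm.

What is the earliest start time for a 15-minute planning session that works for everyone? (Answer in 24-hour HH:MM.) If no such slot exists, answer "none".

09:25

Yusuf free within 08:00–17:00: 08:00–11:00, 11:30–15:35.
Mina free within 08:00–17:00: 08:30–10:50, 11:40–12:05, 14:00–15:15, 15:25–17:00.
Yusuf ∩ Mina: 08:30–10:50, 11:40–12:05, 14:00–15:15, 15:25–15:35.
Yusuf ∩ Mina ∩ Bob: 09:00–09:05, 09:25–10:50, 11:40–12:05, 14:00–14:55, 15:00–15:15, 15:25–15:35.
Yusuf ∩ Mina ∩ Bob ∩ Grace: 09:25–10:50, 11:40–11:45, 14:00–14:55, 15:00–15:15, 15:25–15:35.
Restricted to 08:20–16:00: 09:25–10:50, 11:40–11:45, 14:00–14:55, 15:00–15:15, 15:25–15:35.
Windows ≥ 15 min: 09:25–10:50, 14:00–14:55, 15:00–15:15.
Earliest such window starts at 09:25.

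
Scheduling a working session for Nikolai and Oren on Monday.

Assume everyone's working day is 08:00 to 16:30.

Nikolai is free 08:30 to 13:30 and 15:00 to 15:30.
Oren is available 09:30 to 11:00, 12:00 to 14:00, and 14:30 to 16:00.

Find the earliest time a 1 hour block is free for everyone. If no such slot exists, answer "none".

Nikolai ∩ Oren: 09:30–11:00, 12:00–13:30, 15:00–15:30.
Windows ≥ 60 min: 09:30–11:00, 12:00–13:30.
Earliest such window starts at 09:30.

09:30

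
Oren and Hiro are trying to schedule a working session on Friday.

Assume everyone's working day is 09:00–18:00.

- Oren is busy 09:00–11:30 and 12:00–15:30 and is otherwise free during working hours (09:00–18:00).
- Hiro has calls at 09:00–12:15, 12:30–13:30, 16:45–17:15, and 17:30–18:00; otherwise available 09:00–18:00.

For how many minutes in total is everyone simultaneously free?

90 minutes

Oren free within 09:00–18:00: 11:30–12:00, 15:30–18:00.
Hiro free within 09:00–18:00: 12:15–12:30, 13:30–16:45, 17:15–17:30.
Oren ∩ Hiro: 15:30–16:45, 17:15–17:30.
Total common minutes: 75 + 15 = 90.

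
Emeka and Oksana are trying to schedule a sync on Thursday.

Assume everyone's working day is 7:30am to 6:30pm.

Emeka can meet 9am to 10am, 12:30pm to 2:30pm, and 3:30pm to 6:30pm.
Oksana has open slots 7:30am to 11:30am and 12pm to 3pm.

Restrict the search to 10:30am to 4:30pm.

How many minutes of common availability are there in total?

Emeka ∩ Oksana: 09:00–10:00, 12:30–14:30.
Restricted to 10:30–16:30: 12:30–14:30.
Total common minutes: 120.

120 minutes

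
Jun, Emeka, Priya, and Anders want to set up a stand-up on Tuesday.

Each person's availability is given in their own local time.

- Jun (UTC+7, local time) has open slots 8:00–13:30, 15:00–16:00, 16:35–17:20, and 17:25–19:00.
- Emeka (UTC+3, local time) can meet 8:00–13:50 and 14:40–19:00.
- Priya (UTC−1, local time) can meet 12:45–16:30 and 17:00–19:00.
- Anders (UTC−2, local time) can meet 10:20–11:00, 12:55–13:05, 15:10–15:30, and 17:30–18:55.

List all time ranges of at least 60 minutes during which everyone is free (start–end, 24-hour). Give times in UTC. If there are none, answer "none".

Jun → UTC: 01:00–06:30, 08:00–09:00, 09:35–10:20, 10:25–12:00.
Emeka → UTC: 05:00–10:50, 11:40–16:00.
Priya → UTC: 13:45–17:30, 18:00–20:00.
Anders → UTC: 12:20–13:00, 14:55–15:05, 17:10–17:30, 19:30–20:55.
Jun ∩ Emeka: 05:00–06:30, 08:00–09:00, 09:35–10:20, 10:25–10:50, 11:40–12:00.
Jun ∩ Emeka ∩ Priya: (none).
Jun ∩ Emeka ∩ Priya ∩ Anders: (none).
Windows ≥ 60 min: (none).

none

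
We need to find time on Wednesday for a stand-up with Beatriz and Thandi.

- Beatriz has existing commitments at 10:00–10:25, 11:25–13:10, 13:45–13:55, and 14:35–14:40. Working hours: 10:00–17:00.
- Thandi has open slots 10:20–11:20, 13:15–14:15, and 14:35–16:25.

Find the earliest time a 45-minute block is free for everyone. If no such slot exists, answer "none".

Beatriz free within 10:00–17:00: 10:25–11:25, 13:10–13:45, 13:55–14:35, 14:40–17:00.
Beatriz ∩ Thandi: 10:25–11:20, 13:15–13:45, 13:55–14:15, 14:40–16:25.
Windows ≥ 45 min: 10:25–11:20, 14:40–16:25.
Earliest such window starts at 10:25.

10:25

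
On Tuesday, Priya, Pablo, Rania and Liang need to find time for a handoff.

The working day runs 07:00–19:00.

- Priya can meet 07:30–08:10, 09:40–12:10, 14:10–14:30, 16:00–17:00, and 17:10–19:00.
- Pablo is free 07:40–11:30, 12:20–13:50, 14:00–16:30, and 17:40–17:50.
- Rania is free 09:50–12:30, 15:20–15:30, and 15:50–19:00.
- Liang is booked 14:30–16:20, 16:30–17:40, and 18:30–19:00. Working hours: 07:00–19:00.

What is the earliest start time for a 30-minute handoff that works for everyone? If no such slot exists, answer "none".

09:50

Liang free within 07:00–19:00: 07:00–14:30, 16:20–16:30, 17:40–18:30.
Priya ∩ Pablo: 07:40–08:10, 09:40–11:30, 14:10–14:30, 16:00–16:30, 17:40–17:50.
Priya ∩ Pablo ∩ Rania: 09:50–11:30, 16:00–16:30, 17:40–17:50.
Priya ∩ Pablo ∩ Rania ∩ Liang: 09:50–11:30, 16:20–16:30, 17:40–17:50.
Windows ≥ 30 min: 09:50–11:30.
Earliest such window starts at 09:50.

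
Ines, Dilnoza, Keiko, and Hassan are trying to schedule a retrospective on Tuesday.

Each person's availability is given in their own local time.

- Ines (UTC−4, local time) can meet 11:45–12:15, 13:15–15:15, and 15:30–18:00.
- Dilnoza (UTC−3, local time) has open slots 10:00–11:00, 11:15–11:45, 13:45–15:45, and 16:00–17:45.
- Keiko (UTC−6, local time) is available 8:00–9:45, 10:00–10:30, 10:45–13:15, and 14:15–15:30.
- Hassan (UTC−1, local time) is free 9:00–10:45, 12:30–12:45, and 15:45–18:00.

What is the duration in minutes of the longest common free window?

Ines → UTC: 15:45–16:15, 17:15–19:15, 19:30–22:00.
Dilnoza → UTC: 13:00–14:00, 14:15–14:45, 16:45–18:45, 19:00–20:45.
Keiko → UTC: 14:00–15:45, 16:00–16:30, 16:45–19:15, 20:15–21:30.
Hassan → UTC: 10:00–11:45, 13:30–13:45, 16:45–19:00.
Ines ∩ Dilnoza: 17:15–18:45, 19:00–19:15, 19:30–20:45.
Ines ∩ Dilnoza ∩ Keiko: 17:15–18:45, 19:00–19:15, 20:15–20:45.
Ines ∩ Dilnoza ∩ Keiko ∩ Hassan: 17:15–18:45.
Single common window of 90 minutes.

90 minutes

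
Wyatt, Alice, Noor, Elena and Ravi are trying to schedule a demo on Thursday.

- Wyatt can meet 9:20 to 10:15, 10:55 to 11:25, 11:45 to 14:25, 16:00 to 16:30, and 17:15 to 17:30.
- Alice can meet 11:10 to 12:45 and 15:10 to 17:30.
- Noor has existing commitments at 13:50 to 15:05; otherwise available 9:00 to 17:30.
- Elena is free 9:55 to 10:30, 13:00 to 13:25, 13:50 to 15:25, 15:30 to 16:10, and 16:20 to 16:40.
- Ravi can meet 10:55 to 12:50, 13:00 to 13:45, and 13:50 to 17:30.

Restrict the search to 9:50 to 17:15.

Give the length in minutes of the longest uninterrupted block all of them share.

10 minutes

Noor free within 09:00–17:30: 09:00–13:50, 15:05–17:30.
Wyatt ∩ Alice: 11:10–11:25, 11:45–12:45, 16:00–16:30, 17:15–17:30.
Wyatt ∩ Alice ∩ Noor: 11:10–11:25, 11:45–12:45, 16:00–16:30, 17:15–17:30.
Wyatt ∩ Alice ∩ Noor ∩ Elena: 16:00–16:10, 16:20–16:30.
Wyatt ∩ Alice ∩ Noor ∩ Elena ∩ Ravi: 16:00–16:10, 16:20–16:30.
Restricted to 09:50–17:15: 16:00–16:10, 16:20–16:30.
Common window lengths: 10, 10 min; longest is 10.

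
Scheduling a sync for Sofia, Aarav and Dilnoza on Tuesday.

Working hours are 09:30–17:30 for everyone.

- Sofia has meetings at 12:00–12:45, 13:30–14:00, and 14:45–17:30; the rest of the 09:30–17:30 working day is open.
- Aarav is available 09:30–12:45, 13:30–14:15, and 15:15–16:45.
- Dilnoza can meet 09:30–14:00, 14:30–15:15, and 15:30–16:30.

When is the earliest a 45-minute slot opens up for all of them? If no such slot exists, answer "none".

Sofia free within 09:30–17:30: 09:30–12:00, 12:45–13:30, 14:00–14:45.
Sofia ∩ Aarav: 09:30–12:00, 14:00–14:15.
Sofia ∩ Aarav ∩ Dilnoza: 09:30–12:00.
Windows ≥ 45 min: 09:30–12:00.
Earliest such window starts at 09:30.

09:30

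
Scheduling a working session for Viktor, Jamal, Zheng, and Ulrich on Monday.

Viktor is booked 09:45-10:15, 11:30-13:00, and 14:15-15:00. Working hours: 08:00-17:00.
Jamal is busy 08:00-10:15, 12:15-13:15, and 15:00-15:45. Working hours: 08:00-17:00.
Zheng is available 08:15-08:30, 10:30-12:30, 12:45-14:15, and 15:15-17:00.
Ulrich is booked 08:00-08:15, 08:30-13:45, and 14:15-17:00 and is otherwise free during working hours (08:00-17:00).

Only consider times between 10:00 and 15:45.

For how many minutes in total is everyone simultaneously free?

Viktor free within 08:00–17:00: 08:00–09:45, 10:15–11:30, 13:00–14:15, 15:00–17:00.
Jamal free within 08:00–17:00: 10:15–12:15, 13:15–15:00, 15:45–17:00.
Ulrich free within 08:00–17:00: 08:15–08:30, 13:45–14:15.
Viktor ∩ Jamal: 10:15–11:30, 13:15–14:15, 15:45–17:00.
Viktor ∩ Jamal ∩ Zheng: 10:30–11:30, 13:15–14:15, 15:45–17:00.
Viktor ∩ Jamal ∩ Zheng ∩ Ulrich: 13:45–14:15.
Restricted to 10:00–15:45: 13:45–14:15.
Total common minutes: 30.

30 minutes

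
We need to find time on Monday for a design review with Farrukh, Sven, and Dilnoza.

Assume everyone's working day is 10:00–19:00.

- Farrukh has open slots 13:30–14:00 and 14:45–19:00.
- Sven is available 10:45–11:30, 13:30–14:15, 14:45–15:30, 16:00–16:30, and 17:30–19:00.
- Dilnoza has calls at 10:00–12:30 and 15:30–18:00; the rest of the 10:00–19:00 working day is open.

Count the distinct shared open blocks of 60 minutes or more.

1

Dilnoza free within 10:00–19:00: 12:30–15:30, 18:00–19:00.
Farrukh ∩ Sven: 13:30–14:00, 14:45–15:30, 16:00–16:30, 17:30–19:00.
Farrukh ∩ Sven ∩ Dilnoza: 13:30–14:00, 14:45–15:30, 18:00–19:00.
Windows ≥ 60 min: 18:00–19:00.
That's 1 window.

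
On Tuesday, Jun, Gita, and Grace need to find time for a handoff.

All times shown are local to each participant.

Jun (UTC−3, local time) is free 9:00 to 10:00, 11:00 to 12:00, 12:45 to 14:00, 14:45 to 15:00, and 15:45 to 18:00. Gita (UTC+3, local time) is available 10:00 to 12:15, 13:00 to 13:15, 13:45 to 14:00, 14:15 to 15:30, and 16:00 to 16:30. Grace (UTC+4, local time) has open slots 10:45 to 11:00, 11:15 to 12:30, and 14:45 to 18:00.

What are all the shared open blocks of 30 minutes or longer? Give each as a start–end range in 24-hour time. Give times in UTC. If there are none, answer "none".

12:00–12:30

Jun → UTC: 12:00–13:00, 14:00–15:00, 15:45–17:00, 17:45–18:00, 18:45–21:00.
Gita → UTC: 07:00–09:15, 10:00–10:15, 10:45–11:00, 11:15–12:30, 13:00–13:30.
Grace → UTC: 06:45–07:00, 07:15–08:30, 10:45–14:00.
Jun ∩ Gita: 12:00–12:30.
Jun ∩ Gita ∩ Grace: 12:00–12:30.
Windows ≥ 30 min: 12:00–12:30.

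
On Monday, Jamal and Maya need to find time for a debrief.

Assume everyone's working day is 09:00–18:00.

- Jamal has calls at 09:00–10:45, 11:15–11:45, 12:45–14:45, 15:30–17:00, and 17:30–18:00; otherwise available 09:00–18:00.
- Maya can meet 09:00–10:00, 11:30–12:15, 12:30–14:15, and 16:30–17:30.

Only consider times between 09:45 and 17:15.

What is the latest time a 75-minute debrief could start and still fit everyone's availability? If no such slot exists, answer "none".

none

Jamal free within 09:00–18:00: 10:45–11:15, 11:45–12:45, 14:45–15:30, 17:00–17:30.
Jamal ∩ Maya: 11:45–12:15, 12:30–12:45, 17:00–17:30.
Restricted to 09:45–17:15: 11:45–12:15, 12:30–12:45, 17:00–17:15.
Windows ≥ 75 min: (none).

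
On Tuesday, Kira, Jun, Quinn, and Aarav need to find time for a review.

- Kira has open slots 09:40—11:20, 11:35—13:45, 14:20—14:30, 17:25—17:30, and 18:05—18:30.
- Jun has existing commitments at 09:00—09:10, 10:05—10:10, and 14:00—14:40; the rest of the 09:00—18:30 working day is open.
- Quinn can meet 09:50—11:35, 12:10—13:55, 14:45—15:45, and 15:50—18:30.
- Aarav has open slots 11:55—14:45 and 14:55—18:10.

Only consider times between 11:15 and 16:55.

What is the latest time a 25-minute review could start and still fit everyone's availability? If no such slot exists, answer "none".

13:20

Jun free within 09:00–18:30: 09:10–10:05, 10:10–14:00, 14:40–18:30.
Kira ∩ Jun: 09:40–10:05, 10:10–11:20, 11:35–13:45, 17:25–17:30, 18:05–18:30.
Kira ∩ Jun ∩ Quinn: 09:50–10:05, 10:10–11:20, 12:10–13:45, 17:25–17:30, 18:05–18:30.
Kira ∩ Jun ∩ Quinn ∩ Aarav: 12:10–13:45, 17:25–17:30, 18:05–18:10.
Restricted to 11:15–16:55: 12:10–13:45.
Windows ≥ 25 min: 12:10–13:45.
Latest start in the last window 12:10–13:45 is 13:45 − 25 min = 13:20.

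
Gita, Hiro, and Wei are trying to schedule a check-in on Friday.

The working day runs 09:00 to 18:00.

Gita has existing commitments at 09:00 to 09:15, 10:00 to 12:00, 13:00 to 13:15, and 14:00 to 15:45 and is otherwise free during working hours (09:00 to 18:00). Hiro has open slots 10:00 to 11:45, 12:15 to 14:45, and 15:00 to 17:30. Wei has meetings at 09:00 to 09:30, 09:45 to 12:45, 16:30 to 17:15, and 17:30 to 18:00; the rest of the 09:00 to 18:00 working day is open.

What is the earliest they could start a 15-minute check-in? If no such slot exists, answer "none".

12:45

Gita free within 09:00–18:00: 09:15–10:00, 12:00–13:00, 13:15–14:00, 15:45–18:00.
Wei free within 09:00–18:00: 09:30–09:45, 12:45–16:30, 17:15–17:30.
Gita ∩ Hiro: 12:15–13:00, 13:15–14:00, 15:45–17:30.
Gita ∩ Hiro ∩ Wei: 12:45–13:00, 13:15–14:00, 15:45–16:30, 17:15–17:30.
Windows ≥ 15 min: 12:45–13:00, 13:15–14:00, 15:45–16:30, 17:15–17:30.
Earliest such window starts at 12:45.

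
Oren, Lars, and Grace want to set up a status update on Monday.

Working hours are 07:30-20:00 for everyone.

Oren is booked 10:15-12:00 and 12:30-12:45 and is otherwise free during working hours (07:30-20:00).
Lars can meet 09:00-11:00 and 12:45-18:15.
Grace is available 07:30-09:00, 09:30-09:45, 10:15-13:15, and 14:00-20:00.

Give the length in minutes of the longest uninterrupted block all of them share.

255 minutes

Oren free within 07:30–20:00: 07:30–10:15, 12:00–12:30, 12:45–20:00.
Oren ∩ Lars: 09:00–10:15, 12:45–18:15.
Oren ∩ Lars ∩ Grace: 09:30–09:45, 12:45–13:15, 14:00–18:15.
Common window lengths: 15, 30, 255 min; longest is 255.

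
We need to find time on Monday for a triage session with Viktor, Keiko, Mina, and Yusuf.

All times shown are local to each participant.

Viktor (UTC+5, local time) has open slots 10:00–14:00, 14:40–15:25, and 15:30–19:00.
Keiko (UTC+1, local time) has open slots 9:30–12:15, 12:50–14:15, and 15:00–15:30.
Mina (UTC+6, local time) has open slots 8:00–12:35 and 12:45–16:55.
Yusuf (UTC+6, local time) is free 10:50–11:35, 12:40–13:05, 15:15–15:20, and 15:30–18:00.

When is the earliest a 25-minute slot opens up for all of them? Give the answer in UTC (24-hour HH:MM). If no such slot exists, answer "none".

09:40

Viktor → UTC: 05:00–09:00, 09:40–10:25, 10:30–14:00.
Keiko → UTC: 08:30–11:15, 11:50–13:15, 14:00–14:30.
Mina → UTC: 02:00–06:35, 06:45–10:55.
Yusuf → UTC: 04:50–05:35, 06:40–07:05, 09:15–09:20, 09:30–12:00.
Viktor ∩ Keiko: 08:30–09:00, 09:40–10:25, 10:30–11:15, 11:50–13:15.
Viktor ∩ Keiko ∩ Mina: 08:30–09:00, 09:40–10:25, 10:30–10:55.
Viktor ∩ Keiko ∩ Mina ∩ Yusuf: 09:40–10:25, 10:30–10:55.
Windows ≥ 25 min: 09:40–10:25, 10:30–10:55.
Earliest such window starts at 09:40.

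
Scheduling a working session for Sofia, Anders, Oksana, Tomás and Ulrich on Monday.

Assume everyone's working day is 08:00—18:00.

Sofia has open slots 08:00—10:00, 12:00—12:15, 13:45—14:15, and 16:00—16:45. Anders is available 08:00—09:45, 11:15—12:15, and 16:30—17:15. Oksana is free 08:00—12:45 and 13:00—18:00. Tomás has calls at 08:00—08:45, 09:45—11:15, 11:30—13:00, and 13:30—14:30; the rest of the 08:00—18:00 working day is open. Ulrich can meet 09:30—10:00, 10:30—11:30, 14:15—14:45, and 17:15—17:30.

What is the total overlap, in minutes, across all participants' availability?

15 minutes

Tomás free within 08:00–18:00: 08:45–09:45, 11:15–11:30, 13:00–13:30, 14:30–18:00.
Sofia ∩ Anders: 08:00–09:45, 12:00–12:15, 16:30–16:45.
Sofia ∩ Anders ∩ Oksana: 08:00–09:45, 12:00–12:15, 16:30–16:45.
Sofia ∩ Anders ∩ Oksana ∩ Tomás: 08:45–09:45, 16:30–16:45.
Sofia ∩ Anders ∩ Oksana ∩ Tomás ∩ Ulrich: 09:30–09:45.
Total common minutes: 15.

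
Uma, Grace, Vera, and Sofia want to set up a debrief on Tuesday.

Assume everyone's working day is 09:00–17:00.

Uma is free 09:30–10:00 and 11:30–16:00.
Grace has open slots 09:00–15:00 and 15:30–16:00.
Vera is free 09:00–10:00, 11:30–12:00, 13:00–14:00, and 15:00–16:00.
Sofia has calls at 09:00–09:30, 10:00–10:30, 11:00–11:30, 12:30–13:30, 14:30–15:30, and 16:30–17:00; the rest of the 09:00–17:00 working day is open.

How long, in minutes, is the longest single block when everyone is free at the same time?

Sofia free within 09:00–17:00: 09:30–10:00, 10:30–11:00, 11:30–12:30, 13:30–14:30, 15:30–16:30.
Uma ∩ Grace: 09:30–10:00, 11:30–15:00, 15:30–16:00.
Uma ∩ Grace ∩ Vera: 09:30–10:00, 11:30–12:00, 13:00–14:00, 15:30–16:00.
Uma ∩ Grace ∩ Vera ∩ Sofia: 09:30–10:00, 11:30–12:00, 13:30–14:00, 15:30–16:00.
Common window lengths: 30, 30, 30, 30 min; longest is 30.

30 minutes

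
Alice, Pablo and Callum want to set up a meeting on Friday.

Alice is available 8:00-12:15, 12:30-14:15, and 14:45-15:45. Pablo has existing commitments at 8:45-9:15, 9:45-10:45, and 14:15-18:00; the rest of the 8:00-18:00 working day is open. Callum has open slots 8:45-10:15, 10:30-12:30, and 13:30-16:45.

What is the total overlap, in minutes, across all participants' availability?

165 minutes

Pablo free within 08:00–18:00: 08:00–08:45, 09:15–09:45, 10:45–14:15.
Alice ∩ Pablo: 08:00–08:45, 09:15–09:45, 10:45–12:15, 12:30–14:15.
Alice ∩ Pablo ∩ Callum: 09:15–09:45, 10:45–12:15, 13:30–14:15.
Total common minutes: 30 + 90 + 45 = 165.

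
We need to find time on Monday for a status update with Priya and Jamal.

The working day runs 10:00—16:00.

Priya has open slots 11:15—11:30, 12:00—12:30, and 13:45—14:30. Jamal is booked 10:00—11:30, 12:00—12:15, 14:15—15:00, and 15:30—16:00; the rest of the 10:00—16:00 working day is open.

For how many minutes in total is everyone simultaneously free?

45 minutes

Jamal free within 10:00–16:00: 11:30–12:00, 12:15–14:15, 15:00–15:30.
Priya ∩ Jamal: 12:15–12:30, 13:45–14:15.
Total common minutes: 15 + 30 = 45.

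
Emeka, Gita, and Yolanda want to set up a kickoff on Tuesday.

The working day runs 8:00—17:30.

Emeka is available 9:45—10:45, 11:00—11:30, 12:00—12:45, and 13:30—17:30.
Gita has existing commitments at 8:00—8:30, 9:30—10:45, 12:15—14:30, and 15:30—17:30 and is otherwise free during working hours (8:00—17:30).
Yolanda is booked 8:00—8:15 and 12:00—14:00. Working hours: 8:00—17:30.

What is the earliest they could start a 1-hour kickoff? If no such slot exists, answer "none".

Gita free within 08:00–17:30: 08:30–09:30, 10:45–12:15, 14:30–15:30.
Yolanda free within 08:00–17:30: 08:15–12:00, 14:00–17:30.
Emeka ∩ Gita: 11:00–11:30, 12:00–12:15, 14:30–15:30.
Emeka ∩ Gita ∩ Yolanda: 11:00–11:30, 14:30–15:30.
Windows ≥ 60 min: 14:30–15:30.
Earliest such window starts at 14:30.

14:30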